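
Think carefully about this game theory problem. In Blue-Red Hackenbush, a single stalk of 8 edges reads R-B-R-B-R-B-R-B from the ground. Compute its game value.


Edges (from ground): R-B-R-B-R-B-R-B
By Berlekamp's sign-expansion rule, a Blue-Red Hackenbush stalk has the value of the surreal number whose sign sequence is the edge sequence with B -> + and R -> -.
Sign sequence: -+-+-+-+
Trace the sign expansion in the surreal number tree, starting from 0:
Edge 1: R (sign -) -> bounds (-inf, 0), value = -1
Edge 2: B (sign +) -> bounds (-1, 0), value = -1/2
Edge 3: R (sign -) -> bounds (-1, -1/2), value = -3/4
Edge 4: B (sign +) -> bounds (-3/4, -1/2), value = -5/8
Edge 5: R (sign -) -> bounds (-3/4, -5/8), value = -11/16
Edge 6: B (sign +) -> bounds (-11/16, -5/8), value = -21/32
Edge 7: R (sign -) -> bounds (-11/16, -21/32), value = -43/64
Edge 8: B (sign +) -> bounds (-43/64, -21/32), value = -85/128
Game value = -85/128

-85/128


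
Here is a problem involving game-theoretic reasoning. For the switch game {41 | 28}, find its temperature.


The game is {41 | 28}, a switch {a | b} with numbers a > b.
Cooling {a | b} by t gives {a - t | b + t}, which stops being hot when a - t = b + t, i.e. at t = (a - b)/2. So the temperature of a switch is (a - b)/2.
Temperature = (Left option - Right option) / 2
= (41 - (28)) / 2
= 13 / 2
= 13/2

13/2


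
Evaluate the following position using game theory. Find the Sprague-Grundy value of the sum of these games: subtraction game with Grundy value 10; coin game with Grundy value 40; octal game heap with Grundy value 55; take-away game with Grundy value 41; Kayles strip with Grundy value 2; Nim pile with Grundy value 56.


By the Sprague-Grundy theorem, the Grundy value of a sum of games is the XOR of individual Grundy values.
subtraction game: Grundy value = 10. Running XOR: 0 XOR 10 = 10
coin game: Grundy value = 40. Running XOR: 10 XOR 40 = 34
octal game heap: Grundy value = 55. Running XOR: 34 XOR 55 = 21
take-away game: Grundy value = 41. Running XOR: 21 XOR 41 = 60
Kayles strip: Grundy value = 2. Running XOR: 60 XOR 2 = 62
Nim pile: Grundy value = 56. Running XOR: 62 XOR 56 = 6
The combined Grundy value is 6.

6


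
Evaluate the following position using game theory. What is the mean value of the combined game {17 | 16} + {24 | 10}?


G1 = {17 | 16}, G2 = {24 | 10}
Each is a switch {a | b} with numbers a > b; its mean value is (a + b)/2, and mean value is additive over game sums: m(G1 + G2) = m(G1) + m(G2).
Mean of G1 = (17 + (16))/2 = 33/2 = 33/2
Mean of G2 = (24 + (10))/2 = 34/2 = 17
Mean of G1 + G2 = 33/2 + 17 = 67/2

67/2


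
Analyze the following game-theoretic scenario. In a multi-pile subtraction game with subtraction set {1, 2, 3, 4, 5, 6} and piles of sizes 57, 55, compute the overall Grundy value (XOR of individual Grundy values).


Subtraction set: {1, 2, 3, 4, 5, 6}
For this subtraction set, G(n) = n mod 7 (period = max + 1 = 7).
Pile 1 (size 57): G(57) = 57 mod 7 = 1
Pile 2 (size 55): G(55) = 55 mod 7 = 6
Total Grundy value = XOR of all: 1 XOR 6 = 7

7


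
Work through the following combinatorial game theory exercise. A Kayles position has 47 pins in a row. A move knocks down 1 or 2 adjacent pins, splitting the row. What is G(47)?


Kayles: a move removes 1 or 2 adjacent pins from a contiguous row.
Removing pins from a row of k leaves two independent rows (a, b) with a + b = k - 1 (one pin) or a + b = k - 2 (two pins); an end removal gives a = 0.
By Sprague-Grundy, G(k) = mex{ G(a) XOR G(b) } over all these splits. G(0) = 0.
G(1): splits (0,0):0^0=0 -> mex({0}) = 1
G(2): splits (0,1):0^1=1 (0,0):0^0=0 -> mex({0, 1}) = 2
G(3): splits (0,2):0^2=2 (1,1):1^1=0 (0,1):0^1=1 -> mex({0, 1, 2}) = 3
G(4): splits (0,3):0^3=3 (1,2):1^2=3 (0,2):0^2=2 (1,1):1^1=0 -> mex({0, 2, 3}) = 1
G(5): splits (0,4):0^1=1 (1,3):1^3=2 (2,2):2^2=0 (0,3):0^3=3 (1,2):1^2=3 -> mex({0, 1, 2, 3}) = 4
G(6) = mex({0, 1, 2, 4}) = 3
G(7) = mex({0, 1, 3, 4, 5}) = 2
G(8) = mex({0, 2, 3, 5, 6}) = 1
G(9) = mex({0, 1, 2, 3, 6, 7}) = 4
G(10) = mex({0, 1, 3, 4, 5, 7}) = 2
G(11) = mex({0, 1, 2, 3, 4, 5}) = 6
G(12) = mex({0, 1, 2, 3, 5, 6, 7}) = 4
G(13) = mex({0, 2, 3, 4, 6, 7}) = 1
G(14) = mex({0, 1, 4, 5, 6, 7}) = 2
G(15) = mex({0, 1, 2, 3, 4, 5, 6}) = 7
G(16) = mex({0, 2, 3, 5, 6, 7}) = 1
G(17) = mex({0, 1, 2, 3, 5, 6, 7}) = 4
G(18) = mex({0, 1, 2, 4, 5, 6}) = 3
G(19) = mex({0, 1, 3, 4, 5, 7}) = 2
G(20) = mex({0, 2, 3, 4, 5, 6, 7}) = 1
G(21) = mex({0, 1, 2, 3, 5, 6, 7}) = 4
G(22) = mex({0, 1, 2, 3, 4, 5, 7}) = 6
G(23) = mex({0, 1, 2, 3, 4, 5, 6}) = 7
G(24) = mex({0, 1, 2, 3, 5, 6, 7}) = 4
G(25) = mex({0, 2, 3, 4, 6, 7}) = 1
G(26) = mex({0, 1, 3, 4, 5, 6, 7}) = 2
G(27) = mex({0, 1, 2, 3, 4, 5, 6, 7}) = 8
G(28) = mex({0, 1, 2, 3, 4, 6, 7, 8}) = 5
G(29) = mex({0, 1, 2, 3, 5, 6, 7, 8, 9}) = 4
G(30) = mex({0, 1, 2, 3, 4, 5, 6, 9, 10}) = 7
G(31) = mex({0, 1, 3, 4, 5, 7, 10, 11}) = 2
G(32) = mex({0, 2, 3, 4, 5, 6, 7, 9, 11}) = 1
G(33) = mex({0, 1, 2, 3, 4, 5, 6, 7, 9, 12}) = 8
G(34) = mex({0, 1, 2, 3, 4, 5, 7, 8, 11, 12}) = 6
G(35) = mex({0, 1, 2, 3, 4, 5, 6, 8, 9, 10, 11}) = 7
G(36) = mex({0, 1, 2, 3, 5, 6, 7, 9, 10}) = 4
G(37) = mex({0, 2, 3, 4, 6, 7, 9, 10, 11, 12}) = 1
G(38) = mex({0, 1, 3, 4, 5, 6, 7, 9, 10, 11, 12}) = 2
G(39) = mex({0, 1, 2, 4, 5, 6, 7, 9, 10, 12, 14}) = 3
G(40) = mex({0, 2, 3, 4, 6, 7, 11, 12, 14}) = 1
G(41) = mex({0, 1, 2, 3, 5, 6, 7, 9, 10, 11, 12}) = 4
G(42) = mex({0, 1, 2, 3, 4, 5, 6, 9, 10}) = 7
G(43) = mex({0, 1, 3, 4, 5, 7, 9, 10, 12, 15}) = 2
G(44) = mex({0, 2, 3, 4, 5, 6, 7, 9, 10, 12, 15}) = 1
G(45) = mex({0, 1, 2, 3, 4, 5, 6, 7, 9, 10, 12, 14}) = 8
G(46) = mex({0, 1, 3, 4, 5, 7, 8, 11, 12, 14}) = 2
G(47) = mex({0, 1, 2, 3, 4, 5, 6, 8, 9, 10, 11, 12}) = 7
Therefore G(47) = 7.

7


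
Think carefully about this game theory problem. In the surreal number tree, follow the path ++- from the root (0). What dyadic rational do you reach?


Sign expansion: ++-
Rule: track bounds (lo, hi), initially (-inf, +inf). On '+', the current value becomes lo and we move to the simplest number in (value, hi): value + 1 if hi = +inf, otherwise the midpoint (value + hi)/2. On '-', the current value becomes hi and we move to value - 1 if lo = -inf, otherwise the midpoint (lo + value)/2.
Start at 0.
Step 1: sign = +, move right. Bounds: (0, +inf). Value = 1
Step 2: sign = +, move right. Bounds: (1, +inf). Value = 2
Step 3: sign = -, move left. Bounds: (1, 2). Value = 3/2
The surreal number with sign expansion ++- is 3/2.

3/2


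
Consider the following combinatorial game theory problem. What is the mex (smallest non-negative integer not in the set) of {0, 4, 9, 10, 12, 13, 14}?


Set = {0, 4, 9, 10, 12, 13, 14}
0 is in the set.
1 is NOT in the set. This is the mex.
mex = 1

1


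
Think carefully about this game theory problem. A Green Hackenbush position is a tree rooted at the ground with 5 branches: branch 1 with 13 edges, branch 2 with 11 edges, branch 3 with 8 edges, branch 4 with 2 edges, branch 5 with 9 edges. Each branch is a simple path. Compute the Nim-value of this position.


The tree has 5 branches from the ground vertex.
In Green Hackenbush, the Nim-value of a simple path of length k is k.
Branch 1: length 13, Nim-value = 13
Branch 2: length 11, Nim-value = 11
Branch 3: length 8, Nim-value = 8
Branch 4: length 2, Nim-value = 2
Branch 5: length 9, Nim-value = 9
Total Nim-value = XOR of all branch values:
0 XOR 13 = 13
13 XOR 11 = 6
6 XOR 8 = 14
14 XOR 2 = 12
12 XOR 9 = 5
Nim-value of the tree = 5

5


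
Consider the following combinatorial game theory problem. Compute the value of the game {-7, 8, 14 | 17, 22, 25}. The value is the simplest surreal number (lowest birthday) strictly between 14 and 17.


Left options: {-7, 8, 14}, max = 14
Right options: {17, 22, 25}, min = 17
All options are numbers and max(Left) < min(Right), so by the simplicity theorem the value is the simplest (earliest-born) number strictly between 14 and 17.
Integers 15 through 16 all lie strictly between 14 and 17.
Among integers, the simplest (lowest birthday = smallest |n|; 0 is born on day 0, +-n on day n) is 15.
No non-integer in the interval can be simpler: if x is a non-integer in the interval, then floor(x) or ceil(x) also lies in the interval (the interval contains an integer), and both are proper prefixes of x's sign expansion, i.e. born earlier. So the game value is 15.
Game value = 15

15


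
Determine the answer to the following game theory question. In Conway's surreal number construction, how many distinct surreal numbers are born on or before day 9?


Day 0: {|} = 0 is born. Count = 1.
Day n: the number of surreal numbers born by day n is 2^(n+1) - 1.
By day 0: 2^1 - 1 = 1
By day 1: 2^2 - 1 = 3
By day 2: 2^3 - 1 = 7
By day 3: 2^4 - 1 = 15
By day 4: 2^5 - 1 = 31
By day 5: 2^6 - 1 = 63
By day 6: 2^7 - 1 = 127
By day 7: 2^8 - 1 = 255
By day 8: 2^9 - 1 = 511
By day 9: 2^10 - 1 = 1023
By day 9: 1023 surreal numbers.

1023


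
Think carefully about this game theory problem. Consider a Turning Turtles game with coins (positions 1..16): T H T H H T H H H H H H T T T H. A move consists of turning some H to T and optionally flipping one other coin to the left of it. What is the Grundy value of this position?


Coins: T H T H H T H H H H H H T T T H
Key fact: a single head at position k behaves exactly like a Nim heap of size k (turning it to T and optionally flipping a coin at j < k corresponds to moving the heap from k to j, or to 0), and heads combine as a disjunctive sum (two heads at the same place would cancel, matching j XOR j = 0). So the Nim-value is the XOR of the 1-indexed positions of the heads.
Face-up positions (1-indexed): [2, 4, 5, 7, 8, 9, 10, 11, 12, 16]
XOR 0 with 2: 0 XOR 2 = 2
XOR 2 with 4: 2 XOR 4 = 6
XOR 6 with 5: 6 XOR 5 = 3
XOR 3 with 7: 3 XOR 7 = 4
XOR 4 with 8: 4 XOR 8 = 12
XOR 12 with 9: 12 XOR 9 = 5
XOR 5 with 10: 5 XOR 10 = 15
XOR 15 with 11: 15 XOR 11 = 4
XOR 4 with 12: 4 XOR 12 = 8
XOR 8 with 16: 8 XOR 16 = 24
Nim-value = 24

24


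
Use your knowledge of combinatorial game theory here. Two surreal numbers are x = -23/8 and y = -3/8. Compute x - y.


x = -23/8, y = -3/8
Converting to common denominator: 8
x = -23/8, y = -3/8
x - y = -23/8 - -3/8 = -5/2

-5/2


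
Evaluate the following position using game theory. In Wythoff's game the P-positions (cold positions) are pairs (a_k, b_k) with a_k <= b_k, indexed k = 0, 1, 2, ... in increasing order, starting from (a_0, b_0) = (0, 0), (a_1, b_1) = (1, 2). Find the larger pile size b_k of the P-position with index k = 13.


By Wythoff's theorem, a_k = floor(k * phi) and b_k = floor(k * phi^2) = a_k + k, where phi = (1 + sqrt(5))/2 is the golden ratio.
phi = (1 + sqrt(5))/2 = 1.618034
phi^2 = phi + 1 = 2.618034
k = 13
k * phi^2 = 13 * 2.618034 = 34.034442
b_13 = floor(k * phi^2) = 34 (check: a_13 + k = 21 + 13 = 34)

34


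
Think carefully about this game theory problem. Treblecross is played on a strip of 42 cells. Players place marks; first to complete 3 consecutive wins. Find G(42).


Treblecross: place X on empty cells; 3-in-a-row wins.
Playing within two cells of an existing X lets the opponent win at once, so sensible play treats the cells i-2..i+2 around each X as dead. The player left with no safe cell loses, so this is a normal-play take-away game on strips of safe cells.
Placing X at cell i (0-indexed) of a strip of k safe cells leaves independent strips of sizes max(0, i-2) and max(0, k-i-3). Hence G(k) = mex{ G(max(0,i-2)) XOR G(max(0,k-i-3)) : 0 <= i < k }, with G(0) = 0.
G(1): splits (0,0):0^0=0 -> mex({0}) = 1
G(2): splits (0,0):0^0=0 -> mex({0}) = 1
G(3): splits (0,0):0^0=0 -> mex({0}) = 1
G(4): splits (0,1):0^1=1 (0,0):0^0=0 -> mex({0, 1}) = 2
G(5): splits (0,2):0^1=1 (0,1):0^1=1 (0,0):0^0=0 -> mex({0, 1}) = 2
G(6) = mex({1}) = 0
G(7) = mex({0, 1, 2}) = 3
G(8) = mex({0, 1, 2}) = 3
G(9) = mex({0, 2}) = 1
G(10) = mex({0, 2, 3}) = 1
G(11) = mex({0, 3}) = 1
G(12) = mex({1, 3}) = 0
G(13) = mex({0, 1, 2, 3}) = 4
G(14) = mex({0, 1, 2}) = 3
G(15) = mex({0, 1, 2}) = 3
G(16) = mex({0, 1, 2, 4}) = 3
G(17) = mex({0, 1, 3, 4}) = 2
G(18) = mex({0, 1, 3, 4}) = 2
G(19) = mex({0, 1, 3, 5}) = 2
G(20) = mex({0, 1, 2, 3, 5}) = 4
G(21) = mex({0, 1, 2, 3, 5}) = 4
G(22) = mex({1, 2, 6}) = 0
G(23) = mex({0, 1, 2, 3, 4, 6}) = 5
G(24) = mex({0, 1, 2, 3, 4}) = 5
G(25) = mex({0, 1, 3, 4, 7}) = 2
G(26) = mex({0, 1, 3, 4, 5, 7}) = 2
G(27) = mex({0, 1, 3, 5}) = 2
G(28) = mex({0, 1, 2, 5}) = 3
G(29) = mex({0, 1, 2, 4, 5, 6}) = 3
G(30) = mex({1, 2, 4, 6}) = 0
G(31) = mex({0, 1, 2, 3, 4, 6}) = 5
G(32) = mex({1, 2, 3, 4, 7}) = 0
G(33) = mex({0, 3, 7}) = 1
G(34) = mex({0, 2, 3, 5, 7}) = 1
G(35) = mex({0, 2, 3, 5, 6}) = 1
G(36) = mex({0, 1, 2, 5, 6}) = 3
G(37) = mex({0, 1, 2, 4, 5, 6}) = 3
G(38) = mex({0, 1, 2, 4}) = 3
G(39) = mex({0, 1, 2, 3, 4, 7}) = 5
G(40) = mex({0, 1, 2, 3, 4, 5, 7}) = 6
G(41) = mex({0, 1, 2, 3, 5, 7}) = 4
G(42) = mex({0, 1, 2, 3, 5, 6, 7}) = 4
Therefore G(42) = 4.

4


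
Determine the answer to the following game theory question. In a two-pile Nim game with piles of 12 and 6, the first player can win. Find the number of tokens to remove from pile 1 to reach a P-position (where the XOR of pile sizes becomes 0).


Piles: 12 and 6
Current XOR: 12 XOR 6 = 10 (non-zero, so this is an N-position).
To make the XOR zero, we need to find a move that balances the piles.
For pile 1 (size 12): target = 12 XOR 10 = 6
We reduce pile 1 from 12 to 6.
Tokens removed: 12 - 6 = 6
Verification: 6 XOR 6 = 0

6


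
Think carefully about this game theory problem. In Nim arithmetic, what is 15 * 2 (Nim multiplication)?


Nim multiplication is bilinear over XOR: (u XOR v) * w = (u*w) XOR (v*w).
So we split each operand into its bit components and XOR the pairwise Nim products.
15 = 1 + 2 + 4 + 8 (as XOR of powers of 2).
2 = 2 (as XOR of powers of 2).
Using the standard Nim-product table on single bits:
  2*2 = 3,   2*4 = 8,   2*8 = 12,
  4*4 = 6,   4*8 = 11,  8*8 = 13,
and  1*x = x (identity), k*l = l*k (commutative).
Pairwise Nim products:
  1 * 2 = 2
  2 * 2 = 3
  4 * 2 = 8
  8 * 2 = 12
XOR them: 2 XOR 3 XOR 8 XOR 12 = 5.
Result: 15 * 2 = 5 (in Nim).

5


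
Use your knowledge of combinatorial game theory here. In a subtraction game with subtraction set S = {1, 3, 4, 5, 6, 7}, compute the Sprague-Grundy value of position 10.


The subtraction set is S = {1, 3, 4, 5, 6, 7}.
G(k) = mex{ G(k - s) : s in S, s <= k }. We compute iteratively: G(0) = 0.
G(1) = mex({0}) = 1
G(2) = mex({1}) = 0
G(3) = mex({0}) = 1
G(4) = mex({0, 1}) = 2
G(5) = mex({0, 1, 2}) = 3
G(6) = mex({0, 1, 3}) = 2
G(7) = mex({0, 1, 2}) = 3
G(8) = mex({0, 1, 2, 3}) = 4
G(9) = mex({0, 1, 2, 3, 4}) = 5
G(10) = mex({1, 2, 3, 5}) = 0
Therefore G(10) = 0.

0


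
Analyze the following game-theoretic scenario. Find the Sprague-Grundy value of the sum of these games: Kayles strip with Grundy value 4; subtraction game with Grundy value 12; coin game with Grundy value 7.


By the Sprague-Grundy theorem, the Grundy value of a sum of games is the XOR of individual Grundy values.
Kayles strip: Grundy value = 4. Running XOR: 0 XOR 4 = 4
subtraction game: Grundy value = 12. Running XOR: 4 XOR 12 = 8
coin game: Grundy value = 7. Running XOR: 8 XOR 7 = 15
The combined Grundy value is 15.

15


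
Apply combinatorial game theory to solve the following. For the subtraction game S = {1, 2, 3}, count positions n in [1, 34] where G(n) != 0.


Subtraction set S = {1, 2, 3}, so G(n) = n mod 4.
G(n) = 0 when n is a multiple of 4.
Multiples of 4 in [1, 34]: 8
N-positions (nonzero Grundy) = 34 - 8 = 26

26


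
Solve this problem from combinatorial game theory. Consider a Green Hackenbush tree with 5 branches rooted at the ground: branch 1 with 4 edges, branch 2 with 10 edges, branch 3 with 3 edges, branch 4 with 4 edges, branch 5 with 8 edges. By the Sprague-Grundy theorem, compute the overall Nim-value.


The tree has 5 branches from the ground vertex.
In Green Hackenbush, the Nim-value of a simple path of length k is k.
Branch 1: length 4, Nim-value = 4
Branch 2: length 10, Nim-value = 10
Branch 3: length 3, Nim-value = 3
Branch 4: length 4, Nim-value = 4
Branch 5: length 8, Nim-value = 8
Total Nim-value = XOR of all branch values:
0 XOR 4 = 4
4 XOR 10 = 14
14 XOR 3 = 13
13 XOR 4 = 9
9 XOR 8 = 1
Nim-value of the tree = 1

1


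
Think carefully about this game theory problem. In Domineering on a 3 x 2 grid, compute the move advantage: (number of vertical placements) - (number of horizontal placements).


Board is 3 x 2 (rows x cols).
Left (vertical) placements: (rows-1) * cols = 2 * 2 = 4
Right (horizontal) placements: rows * (cols-1) = 3 * 1 = 3
Advantage = Left - Right = 4 - 3 = 1

1


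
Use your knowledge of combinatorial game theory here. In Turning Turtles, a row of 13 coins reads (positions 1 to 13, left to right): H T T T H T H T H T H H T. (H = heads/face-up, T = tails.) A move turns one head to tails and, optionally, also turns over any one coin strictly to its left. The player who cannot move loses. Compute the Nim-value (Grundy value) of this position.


Coins: H T T T H T H T H T H H T
Key fact: a single head at position k behaves exactly like a Nim heap of size k (turning it to T and optionally flipping a coin at j < k corresponds to moving the heap from k to j, or to 0), and heads combine as a disjunctive sum (two heads at the same place would cancel, matching j XOR j = 0). So the Nim-value is the XOR of the 1-indexed positions of the heads.
Face-up positions (1-indexed): [1, 5, 7, 9, 11, 12]
XOR 0 with 1: 0 XOR 1 = 1
XOR 1 with 5: 1 XOR 5 = 4
XOR 4 with 7: 4 XOR 7 = 3
XOR 3 with 9: 3 XOR 9 = 10
XOR 10 with 11: 10 XOR 11 = 1
XOR 1 with 12: 1 XOR 12 = 13
Nim-value = 13

13


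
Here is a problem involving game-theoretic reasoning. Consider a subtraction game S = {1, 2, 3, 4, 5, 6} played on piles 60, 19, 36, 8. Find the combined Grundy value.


Subtraction set: {1, 2, 3, 4, 5, 6}
For this subtraction set, G(n) = n mod 7 (period = max + 1 = 7).
Pile 1 (size 60): G(60) = 60 mod 7 = 4
Pile 2 (size 19): G(19) = 19 mod 7 = 5
Pile 3 (size 36): G(36) = 36 mod 7 = 1
Pile 4 (size 8): G(8) = 8 mod 7 = 1
Total Grundy value = XOR of all: 4 XOR 5 XOR 1 XOR 1 = 1

1


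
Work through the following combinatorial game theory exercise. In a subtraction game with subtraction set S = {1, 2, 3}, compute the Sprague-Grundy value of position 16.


The subtraction set is S = {1, 2, 3}.
G(k) = mex{ G(k - s) : s in S, s <= k }. We compute iteratively: G(0) = 0.
G(1) = mex({0}) = 1
G(2) = mex({0, 1}) = 2
G(3) = mex({0, 1, 2}) = 3
G(4) = mex({1, 2, 3}) = 0
G(5) = mex({0, 2, 3}) = 1
G(6) = mex({0, 1, 3}) = 2
Observe that G(4)..G(6) = 0, 1, 2 repeats G(0)..G(2) = 0, 1, 2.
For k >= max(S) = 3, G(k) is determined by the previous 3 values G(k-3)..G(k-1); a window of 3 consecutive values has recurred shifted by 4, so by induction G(k + 4) = G(k) for all k >= 0: the sequence is periodic from the start with period 4.
One period: G(0..3) = 0, 1, 2, 3.
16 mod 4 = 0, so G(16) = G(0) = 0.

0


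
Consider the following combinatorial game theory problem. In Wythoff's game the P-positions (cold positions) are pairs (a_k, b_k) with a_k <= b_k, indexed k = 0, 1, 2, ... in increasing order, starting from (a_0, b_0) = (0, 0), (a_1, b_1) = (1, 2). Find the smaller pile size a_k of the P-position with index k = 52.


By Wythoff's theorem, a_k = floor(k * phi) and b_k = floor(k * phi^2) = a_k + k, where phi = (1 + sqrt(5))/2 is the golden ratio.
phi = (1 + sqrt(5))/2 = 1.618034
k = 52
k * phi = 52 * 1.618034 = 84.137767
a_52 = floor(k * phi) = 84

84


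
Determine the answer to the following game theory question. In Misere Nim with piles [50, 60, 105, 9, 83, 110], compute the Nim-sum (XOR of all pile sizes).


We need the XOR (exclusive or) of all pile sizes.
After XOR-ing pile 1 (size 50): 0 XOR 50 = 50
After XOR-ing pile 2 (size 60): 50 XOR 60 = 14
After XOR-ing pile 3 (size 105): 14 XOR 105 = 103
After XOR-ing pile 4 (size 9): 103 XOR 9 = 110
After XOR-ing pile 5 (size 83): 110 XOR 83 = 61
After XOR-ing pile 6 (size 110): 61 XOR 110 = 83
The Nim-value of this position is 83.

83


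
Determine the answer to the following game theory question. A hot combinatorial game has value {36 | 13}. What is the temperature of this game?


The game is {36 | 13}, a switch {a | b} with numbers a > b.
Cooling {a | b} by t gives {a - t | b + t}, which stops being hot when a - t = b + t, i.e. at t = (a - b)/2. So the temperature of a switch is (a - b)/2.
Temperature = (Left option - Right option) / 2
= (36 - (13)) / 2
= 23 / 2
= 23/2

23/2


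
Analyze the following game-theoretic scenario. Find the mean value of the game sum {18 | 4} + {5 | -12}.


G1 = {18 | 4}, G2 = {5 | -12}
Each is a switch {a | b} with numbers a > b; its mean value is (a + b)/2, and mean value is additive over game sums: m(G1 + G2) = m(G1) + m(G2).
Mean of G1 = (18 + (4))/2 = 22/2 = 11
Mean of G2 = (5 + (-12))/2 = -7/2 = -7/2
Mean of G1 + G2 = 11 + -7/2 = 15/2

15/2


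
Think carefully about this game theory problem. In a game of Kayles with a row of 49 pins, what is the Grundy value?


Kayles: a move removes 1 or 2 adjacent pins from a contiguous row.
Removing pins from a row of k leaves two independent rows (a, b) with a + b = k - 1 (one pin) or a + b = k - 2 (two pins); an end removal gives a = 0.
By Sprague-Grundy, G(k) = mex{ G(a) XOR G(b) } over all these splits. G(0) = 0.
G(1): splits (0,0):0^0=0 -> mex({0}) = 1
G(2): splits (0,1):0^1=1 (0,0):0^0=0 -> mex({0, 1}) = 2
G(3): splits (0,2):0^2=2 (1,1):1^1=0 (0,1):0^1=1 -> mex({0, 1, 2}) = 3
G(4): splits (0,3):0^3=3 (1,2):1^2=3 (0,2):0^2=2 (1,1):1^1=0 -> mex({0, 2, 3}) = 1
G(5): splits (0,4):0^1=1 (1,3):1^3=2 (2,2):2^2=0 (0,3):0^3=3 (1,2):1^2=3 -> mex({0, 1, 2, 3}) = 4
G(6) = mex({0, 1, 2, 4}) = 3
G(7) = mex({0, 1, 3, 4, 5}) = 2
G(8) = mex({0, 2, 3, 5, 6}) = 1
G(9) = mex({0, 1, 2, 3, 6, 7}) = 4
G(10) = mex({0, 1, 3, 4, 5, 7}) = 2
G(11) = mex({0, 1, 2, 3, 4, 5}) = 6
G(12) = mex({0, 1, 2, 3, 5, 6, 7}) = 4
G(13) = mex({0, 2, 3, 4, 6, 7}) = 1
G(14) = mex({0, 1, 4, 5, 6, 7}) = 2
G(15) = mex({0, 1, 2, 3, 4, 5, 6}) = 7
G(16) = mex({0, 2, 3, 5, 6, 7}) = 1
G(17) = mex({0, 1, 2, 3, 5, 6, 7}) = 4
G(18) = mex({0, 1, 2, 4, 5, 6}) = 3
G(19) = mex({0, 1, 3, 4, 5, 7}) = 2
G(20) = mex({0, 2, 3, 4, 5, 6, 7}) = 1
G(21) = mex({0, 1, 2, 3, 5, 6, 7}) = 4
G(22) = mex({0, 1, 2, 3, 4, 5, 7}) = 6
G(23) = mex({0, 1, 2, 3, 4, 5, 6}) = 7
G(24) = mex({0, 1, 2, 3, 5, 6, 7}) = 4
G(25) = mex({0, 2, 3, 4, 6, 7}) = 1
G(26) = mex({0, 1, 3, 4, 5, 6, 7}) = 2
G(27) = mex({0, 1, 2, 3, 4, 5, 6, 7}) = 8
G(28) = mex({0, 1, 2, 3, 4, 6, 7, 8}) = 5
G(29) = mex({0, 1, 2, 3, 5, 6, 7, 8, 9}) = 4
G(30) = mex({0, 1, 2, 3, 4, 5, 6, 9, 10}) = 7
G(31) = mex({0, 1, 3, 4, 5, 7, 10, 11}) = 2
G(32) = mex({0, 2, 3, 4, 5, 6, 7, 9, 11}) = 1
G(33) = mex({0, 1, 2, 3, 4, 5, 6, 7, 9, 12}) = 8
G(34) = mex({0, 1, 2, 3, 4, 5, 7, 8, 11, 12}) = 6
G(35) = mex({0, 1, 2, 3, 4, 5, 6, 8, 9, 10, 11}) = 7
G(36) = mex({0, 1, 2, 3, 5, 6, 7, 9, 10}) = 4
G(37) = mex({0, 2, 3, 4, 6, 7, 9, 10, 11, 12}) = 1
G(38) = mex({0, 1, 3, 4, 5, 6, 7, 9, 10, 11, 12}) = 2
G(39) = mex({0, 1, 2, 4, 5, 6, 7, 9, 10, 12, 14}) = 3
G(40) = mex({0, 2, 3, 4, 6, 7, 11, 12, 14}) = 1
G(41) = mex({0, 1, 2, 3, 5, 6, 7, 9, 10, 11, 12}) = 4
G(42) = mex({0, 1, 2, 3, 4, 5, 6, 9, 10}) = 7
G(43) = mex({0, 1, 3, 4, 5, 7, 9, 10, 12, 15}) = 2
G(44) = mex({0, 2, 3, 4, 5, 6, 7, 9, 10, 12, 15}) = 1
G(45) = mex({0, 1, 2, 3, 4, 5, 6, 7, 9, 10, 12, 14}) = 8
G(46) = mex({0, 1, 3, 4, 5, 7, 8, 11, 12, 14}) = 2
G(47) = mex({0, 1, 2, 3, 4, 5, 6, 8, 9, 10, 11, 12}) = 7
G(48) = mex({0, 1, 2, 3, 5, 6, 7, 9, 10}) = 4
G(49) = mex({0, 2, 3, 4, 6, 7, 9, 10, 11, 12, 15}) = 1
Therefore G(49) = 1.

1


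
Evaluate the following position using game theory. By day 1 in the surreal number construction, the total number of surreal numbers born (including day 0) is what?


Day 0: {|} = 0 is born. Count = 1.
Day n: the number of surreal numbers born by day n is 2^(n+1) - 1.
By day 0: 2^1 - 1 = 1
By day 1: 2^2 - 1 = 3
By day 1: 3 surreal numbers.

3


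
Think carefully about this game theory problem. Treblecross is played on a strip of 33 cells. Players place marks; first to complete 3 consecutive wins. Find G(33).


Treblecross: place X on empty cells; 3-in-a-row wins.
Playing within two cells of an existing X lets the opponent win at once, so sensible play treats the cells i-2..i+2 around each X as dead. The player left with no safe cell loses, so this is a normal-play take-away game on strips of safe cells.
Placing X at cell i (0-indexed) of a strip of k safe cells leaves independent strips of sizes max(0, i-2) and max(0, k-i-3). Hence G(k) = mex{ G(max(0,i-2)) XOR G(max(0,k-i-3)) : 0 <= i < k }, with G(0) = 0.
G(1): splits (0,0):0^0=0 -> mex({0}) = 1
G(2): splits (0,0):0^0=0 -> mex({0}) = 1
G(3): splits (0,0):0^0=0 -> mex({0}) = 1
G(4): splits (0,1):0^1=1 (0,0):0^0=0 -> mex({0, 1}) = 2
G(5): splits (0,2):0^1=1 (0,1):0^1=1 (0,0):0^0=0 -> mex({0, 1}) = 2
G(6) = mex({1}) = 0
G(7) = mex({0, 1, 2}) = 3
G(8) = mex({0, 1, 2}) = 3
G(9) = mex({0, 2}) = 1
G(10) = mex({0, 2, 3}) = 1
G(11) = mex({0, 3}) = 1
G(12) = mex({1, 3}) = 0
G(13) = mex({0, 1, 2, 3}) = 4
G(14) = mex({0, 1, 2}) = 3
G(15) = mex({0, 1, 2}) = 3
G(16) = mex({0, 1, 2, 4}) = 3
G(17) = mex({0, 1, 3, 4}) = 2
G(18) = mex({0, 1, 3, 4}) = 2
G(19) = mex({0, 1, 3, 5}) = 2
G(20) = mex({0, 1, 2, 3, 5}) = 4
G(21) = mex({0, 1, 2, 3, 5}) = 4
G(22) = mex({1, 2, 6}) = 0
G(23) = mex({0, 1, 2, 3, 4, 6}) = 5
G(24) = mex({0, 1, 2, 3, 4}) = 5
G(25) = mex({0, 1, 3, 4, 7}) = 2
G(26) = mex({0, 1, 3, 4, 5, 7}) = 2
G(27) = mex({0, 1, 3, 5}) = 2
G(28) = mex({0, 1, 2, 5}) = 3
G(29) = mex({0, 1, 2, 4, 5, 6}) = 3
G(30) = mex({1, 2, 4, 6}) = 0
G(31) = mex({0, 1, 2, 3, 4, 6}) = 5
G(32) = mex({1, 2, 3, 4, 7}) = 0
G(33) = mex({0, 3, 7}) = 1
Therefore G(33) = 1.

1


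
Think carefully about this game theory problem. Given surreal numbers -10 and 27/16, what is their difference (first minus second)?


x = -10, y = 27/16
Converting to common denominator: 16
x = -160/16, y = 27/16
x - y = -10 - 27/16 = -187/16

-187/16


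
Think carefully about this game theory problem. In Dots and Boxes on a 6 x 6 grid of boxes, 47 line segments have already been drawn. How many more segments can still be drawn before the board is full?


Grid: 6 x 6 boxes, i.e. 7 rows and 7 columns of dots.
Horizontal edges: (rows + 1) * cols = 7 * 6 = 42
Vertical edges: rows * (cols + 1) = 6 * 7 = 42
Total edges: 42 + 42 = 84
Edges drawn: 47
Remaining: 84 - 47 = 37

37


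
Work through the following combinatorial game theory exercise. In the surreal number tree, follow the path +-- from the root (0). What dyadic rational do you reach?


Sign expansion: +--
Rule: track bounds (lo, hi), initially (-inf, +inf). On '+', the current value becomes lo and we move to the simplest number in (value, hi): value + 1 if hi = +inf, otherwise the midpoint (value + hi)/2. On '-', the current value becomes hi and we move to value - 1 if lo = -inf, otherwise the midpoint (lo + value)/2.
Start at 0.
Step 1: sign = +, move right. Bounds: (0, +inf). Value = 1
Step 2: sign = -, move left. Bounds: (0, 1). Value = 1/2
Step 3: sign = -, move left. Bounds: (0, 1/2). Value = 1/4
The surreal number with sign expansion +-- is 1/4.

1/4


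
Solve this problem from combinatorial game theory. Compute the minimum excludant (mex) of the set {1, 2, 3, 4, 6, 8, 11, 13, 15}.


Set = {1, 2, 3, 4, 6, 8, 11, 13, 15}
0 is NOT in the set. This is the mex.
mex = 0

0


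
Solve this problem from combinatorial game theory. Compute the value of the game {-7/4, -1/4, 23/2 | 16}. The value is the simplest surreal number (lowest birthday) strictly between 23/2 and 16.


Left options: {-7/4, -1/4, 23/2}, max = 23/2
Right options: {16}, min = 16
All options are numbers and max(Left) < min(Right), so by the simplicity theorem the value is the simplest (earliest-born) number strictly between 23/2 and 16.
Integers 12 through 15 all lie strictly between 23/2 and 16.
Among integers, the simplest (lowest birthday = smallest |n|; 0 is born on day 0, +-n on day n) is 12.
No non-integer in the interval can be simpler: if x is a non-integer in the interval, then floor(x) or ceil(x) also lies in the interval (the interval contains an integer), and both are proper prefixes of x's sign expansion, i.e. born earlier. So the game value is 12.
Game value = 12

12


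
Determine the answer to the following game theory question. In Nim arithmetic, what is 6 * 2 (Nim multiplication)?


Nim multiplication is bilinear over XOR: (u XOR v) * w = (u*w) XOR (v*w).
So we split each operand into its bit components and XOR the pairwise Nim products.
6 = 2 + 4 (as XOR of powers of 2).
2 = 2 (as XOR of powers of 2).
Using the standard Nim-product table on single bits:
  2*2 = 3,   2*4 = 8,   2*8 = 12,
  4*4 = 6,   4*8 = 11,  8*8 = 13,
and  1*x = x (identity), k*l = l*k (commutative).
Pairwise Nim products:
  2 * 2 = 3
  4 * 2 = 8
XOR them: 3 XOR 8 = 11.
Result: 6 * 2 = 11 (in Nim).

11


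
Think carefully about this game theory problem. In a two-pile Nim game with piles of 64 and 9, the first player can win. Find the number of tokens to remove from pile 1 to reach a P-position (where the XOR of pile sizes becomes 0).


Piles: 64 and 9
Current XOR: 64 XOR 9 = 73 (non-zero, so this is an N-position).
To make the XOR zero, we need to find a move that balances the piles.
For pile 1 (size 64): target = 64 XOR 73 = 9
We reduce pile 1 from 64 to 9.
Tokens removed: 64 - 9 = 55
Verification: 9 XOR 9 = 0

55


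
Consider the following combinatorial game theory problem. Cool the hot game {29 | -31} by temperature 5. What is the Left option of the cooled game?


Original game: {29 | -31} (a switch {a | b} with a > b).
Cooling by t (for t below the temperature (a - b)/2 = 30) taxes each move by t: {a | b} cooled by t is {a - t | b + t}.
Cooling amount: t = 5
Cooled Left option: 29 - 5 = 24
Cooled Right option: -31 + 5 = -26
Cooled game: {24 | -26}
Left option = 24

24


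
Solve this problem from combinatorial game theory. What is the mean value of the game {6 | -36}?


Game = {6 | -36}, a switch {a | b} with numbers a > b.
Its thermograph has left wall a - t and right wall b + t, which meet at t = (a - b)/2, where both equal (a + b)/2. So the mast (mean value) is at (a + b)/2.
Mean = (6 + (-36))/2 = -30/2 = -15

-15


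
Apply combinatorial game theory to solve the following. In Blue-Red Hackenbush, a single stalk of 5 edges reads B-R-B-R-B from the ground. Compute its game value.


Edges (from ground): B-R-B-R-B
By Berlekamp's sign-expansion rule, a Blue-Red Hackenbush stalk has the value of the surreal number whose sign sequence is the edge sequence with B -> + and R -> -.
Sign sequence: +-+-+
Trace the sign expansion in the surreal number tree, starting from 0:
Edge 1: B (sign +) -> bounds (0, +inf), value = 1
Edge 2: R (sign -) -> bounds (0, 1), value = 1/2
Edge 3: B (sign +) -> bounds (1/2, 1), value = 3/4
Edge 4: R (sign -) -> bounds (1/2, 3/4), value = 5/8
Edge 5: B (sign +) -> bounds (5/8, 3/4), value = 11/16
Game value = 11/16

11/16


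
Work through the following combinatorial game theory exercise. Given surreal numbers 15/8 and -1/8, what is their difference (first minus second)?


x = 15/8, y = -1/8
Converting to common denominator: 8
x = 15/8, y = -1/8
x - y = 15/8 - -1/8 = 2

2


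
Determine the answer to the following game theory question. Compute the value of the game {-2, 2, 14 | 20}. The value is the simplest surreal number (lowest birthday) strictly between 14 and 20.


Left options: {-2, 2, 14}, max = 14
Right options: {20}, min = 20
All options are numbers and max(Left) < min(Right), so by the simplicity theorem the value is the simplest (earliest-born) number strictly between 14 and 20.
Integers 15 through 19 all lie strictly between 14 and 20.
Among integers, the simplest (lowest birthday = smallest |n|; 0 is born on day 0, +-n on day n) is 15.
No non-integer in the interval can be simpler: if x is a non-integer in the interval, then floor(x) or ceil(x) also lies in the interval (the interval contains an integer), and both are proper prefixes of x's sign expansion, i.e. born earlier. So the game value is 15.
Game value = 15

15


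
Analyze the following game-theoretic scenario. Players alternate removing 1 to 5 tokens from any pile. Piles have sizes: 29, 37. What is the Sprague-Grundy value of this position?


Subtraction set: {1, 2, 3, 4, 5}
For this subtraction set, G(n) = n mod 6 (period = max + 1 = 6).
Pile 1 (size 29): G(29) = 29 mod 6 = 5
Pile 2 (size 37): G(37) = 37 mod 6 = 1
Total Grundy value = XOR of all: 5 XOR 1 = 4

4


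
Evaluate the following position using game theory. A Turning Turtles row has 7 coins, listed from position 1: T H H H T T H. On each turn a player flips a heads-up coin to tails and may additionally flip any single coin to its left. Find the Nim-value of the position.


Coins: T H H H T T H
Key fact: a single head at position k behaves exactly like a Nim heap of size k (turning it to T and optionally flipping a coin at j < k corresponds to moving the heap from k to j, or to 0), and heads combine as a disjunctive sum (two heads at the same place would cancel, matching j XOR j = 0). So the Nim-value is the XOR of the 1-indexed positions of the heads.
Face-up positions (1-indexed): [2, 3, 4, 7]
XOR 0 with 2: 0 XOR 2 = 2
XOR 2 with 3: 2 XOR 3 = 1
XOR 1 with 4: 1 XOR 4 = 5
XOR 5 with 7: 5 XOR 7 = 2
Nim-value = 2

2


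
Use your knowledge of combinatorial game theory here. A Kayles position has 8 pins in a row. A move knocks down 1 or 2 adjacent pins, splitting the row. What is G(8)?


Kayles: a move removes 1 or 2 adjacent pins from a contiguous row.
Removing pins from a row of k leaves two independent rows (a, b) with a + b = k - 1 (one pin) or a + b = k - 2 (two pins); an end removal gives a = 0.
By Sprague-Grundy, G(k) = mex{ G(a) XOR G(b) } over all these splits. G(0) = 0.
G(1): splits (0,0):0^0=0 -> mex({0}) = 1
G(2): splits (0,1):0^1=1 (0,0):0^0=0 -> mex({0, 1}) = 2
G(3): splits (0,2):0^2=2 (1,1):1^1=0 (0,1):0^1=1 -> mex({0, 1, 2}) = 3
G(4): splits (0,3):0^3=3 (1,2):1^2=3 (0,2):0^2=2 (1,1):1^1=0 -> mex({0, 2, 3}) = 1
G(5): splits (0,4):0^1=1 (1,3):1^3=2 (2,2):2^2=0 (0,3):0^3=3 (1,2):1^2=3 -> mex({0, 1, 2, 3}) = 4
G(6) = mex({0, 1, 2, 4}) = 3
G(7) = mex({0, 1, 3, 4, 5}) = 2
G(8) = mex({0, 2, 3, 5, 6}) = 1
Therefore G(8) = 1.

1


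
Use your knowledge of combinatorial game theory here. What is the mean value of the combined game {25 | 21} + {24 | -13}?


G1 = {25 | 21}, G2 = {24 | -13}
Each is a switch {a | b} with numbers a > b; its mean value is (a + b)/2, and mean value is additive over game sums: m(G1 + G2) = m(G1) + m(G2).
Mean of G1 = (25 + (21))/2 = 46/2 = 23
Mean of G2 = (24 + (-13))/2 = 11/2 = 11/2
Mean of G1 + G2 = 23 + 11/2 = 57/2

57/2


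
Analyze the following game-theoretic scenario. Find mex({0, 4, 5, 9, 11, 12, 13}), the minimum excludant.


Set = {0, 4, 5, 9, 11, 12, 13}
0 is in the set.
1 is NOT in the set. This is the mex.
mex = 1

1


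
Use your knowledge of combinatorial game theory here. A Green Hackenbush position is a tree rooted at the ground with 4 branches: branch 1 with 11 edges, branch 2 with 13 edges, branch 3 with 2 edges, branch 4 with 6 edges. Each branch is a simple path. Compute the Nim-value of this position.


The tree has 4 branches from the ground vertex.
In Green Hackenbush, the Nim-value of a simple path of length k is k.
Branch 1: length 11, Nim-value = 11
Branch 2: length 13, Nim-value = 13
Branch 3: length 2, Nim-value = 2
Branch 4: length 6, Nim-value = 6
Total Nim-value = XOR of all branch values:
0 XOR 11 = 11
11 XOR 13 = 6
6 XOR 2 = 4
4 XOR 6 = 2
Nim-value of the tree = 2

2


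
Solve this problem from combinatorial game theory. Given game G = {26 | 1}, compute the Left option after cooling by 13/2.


Original game: {26 | 1} (a switch {a | b} with a > b).
Cooling by t (for t below the temperature (a - b)/2 = 25/2) taxes each move by t: {a | b} cooled by t is {a - t | b + t}.
Cooling amount: t = 13/2
Cooled Left option: 26 - 13/2 = 39/2
Cooled Right option: 1 + 13/2 = 15/2
Cooled game: {39/2 | 15/2}
Left option = 39/2

39/2


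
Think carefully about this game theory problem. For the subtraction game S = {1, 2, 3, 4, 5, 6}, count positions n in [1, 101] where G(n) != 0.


Subtraction set S = {1, 2, 3, 4, 5, 6}, so G(n) = n mod 7.
G(n) = 0 when n is a multiple of 7.
Multiples of 7 in [1, 101]: 14
N-positions (nonzero Grundy) = 101 - 14 = 87

87


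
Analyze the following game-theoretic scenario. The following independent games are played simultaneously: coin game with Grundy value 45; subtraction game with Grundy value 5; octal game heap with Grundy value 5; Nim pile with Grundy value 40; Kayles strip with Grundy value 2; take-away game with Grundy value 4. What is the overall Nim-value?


By the Sprague-Grundy theorem, the Grundy value of a sum of games is the XOR of individual Grundy values.
coin game: Grundy value = 45. Running XOR: 0 XOR 45 = 45
subtraction game: Grundy value = 5. Running XOR: 45 XOR 5 = 40
octal game heap: Grundy value = 5. Running XOR: 40 XOR 5 = 45
Nim pile: Grundy value = 40. Running XOR: 45 XOR 40 = 5
Kayles strip: Grundy value = 2. Running XOR: 5 XOR 2 = 7
take-away game: Grundy value = 4. Running XOR: 7 XOR 4 = 3
The combined Grundy value is 3.

3


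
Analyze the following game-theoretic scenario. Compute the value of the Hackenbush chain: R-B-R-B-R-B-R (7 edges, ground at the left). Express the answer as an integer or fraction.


Edges (from ground): R-B-R-B-R-B-R
By Berlekamp's sign-expansion rule, a Blue-Red Hackenbush stalk has the value of the surreal number whose sign sequence is the edge sequence with B -> + and R -> -.
Sign sequence: -+-+-+-
Trace the sign expansion in the surreal number tree, starting from 0:
Edge 1: R (sign -) -> bounds (-inf, 0), value = -1
Edge 2: B (sign +) -> bounds (-1, 0), value = -1/2
Edge 3: R (sign -) -> bounds (-1, -1/2), value = -3/4
Edge 4: B (sign +) -> bounds (-3/4, -1/2), value = -5/8
Edge 5: R (sign -) -> bounds (-3/4, -5/8), value = -11/16
Edge 6: B (sign +) -> bounds (-11/16, -5/8), value = -21/32
Edge 7: R (sign -) -> bounds (-11/16, -21/32), value = -43/64
Game value = -43/64

-43/64


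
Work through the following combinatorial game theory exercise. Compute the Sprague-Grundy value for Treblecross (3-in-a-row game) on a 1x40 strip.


Treblecross: place X on empty cells; 3-in-a-row wins.
Playing within two cells of an existing X lets the opponent win at once, so sensible play treats the cells i-2..i+2 around each X as dead. The player left with no safe cell loses, so this is a normal-play take-away game on strips of safe cells.
Placing X at cell i (0-indexed) of a strip of k safe cells leaves independent strips of sizes max(0, i-2) and max(0, k-i-3). Hence G(k) = mex{ G(max(0,i-2)) XOR G(max(0,k-i-3)) : 0 <= i < k }, with G(0) = 0.
G(1): splits (0,0):0^0=0 -> mex({0}) = 1
G(2): splits (0,0):0^0=0 -> mex({0}) = 1
G(3): splits (0,0):0^0=0 -> mex({0}) = 1
G(4): splits (0,1):0^1=1 (0,0):0^0=0 -> mex({0, 1}) = 2
G(5): splits (0,2):0^1=1 (0,1):0^1=1 (0,0):0^0=0 -> mex({0, 1}) = 2
G(6) = mex({1}) = 0
G(7) = mex({0, 1, 2}) = 3
G(8) = mex({0, 1, 2}) = 3
G(9) = mex({0, 2}) = 1
G(10) = mex({0, 2, 3}) = 1
G(11) = mex({0, 3}) = 1
G(12) = mex({1, 3}) = 0
G(13) = mex({0, 1, 2, 3}) = 4
G(14) = mex({0, 1, 2}) = 3
G(15) = mex({0, 1, 2}) = 3
G(16) = mex({0, 1, 2, 4}) = 3
G(17) = mex({0, 1, 3, 4}) = 2
G(18) = mex({0, 1, 3, 4}) = 2
G(19) = mex({0, 1, 3, 5}) = 2
G(20) = mex({0, 1, 2, 3, 5}) = 4
G(21) = mex({0, 1, 2, 3, 5}) = 4
G(22) = mex({1, 2, 6}) = 0
G(23) = mex({0, 1, 2, 3, 4, 6}) = 5
G(24) = mex({0, 1, 2, 3, 4}) = 5
G(25) = mex({0, 1, 3, 4, 7}) = 2
G(26) = mex({0, 1, 3, 4, 5, 7}) = 2
G(27) = mex({0, 1, 3, 5}) = 2
G(28) = mex({0, 1, 2, 5}) = 3
G(29) = mex({0, 1, 2, 4, 5, 6}) = 3
G(30) = mex({1, 2, 4, 6}) = 0
G(31) = mex({0, 1, 2, 3, 4, 6}) = 5
G(32) = mex({1, 2, 3, 4, 7}) = 0
G(33) = mex({0, 3, 7}) = 1
G(34) = mex({0, 2, 3, 5, 7}) = 1
G(35) = mex({0, 2, 3, 5, 6}) = 1
G(36) = mex({0, 1, 2, 5, 6}) = 3
G(37) = mex({0, 1, 2, 4, 5, 6}) = 3
G(38) = mex({0, 1, 2, 4}) = 3
G(39) = mex({0, 1, 2, 3, 4, 7}) = 5
G(40) = mex({0, 1, 2, 3, 4, 5, 7}) = 6
Therefore G(40) = 6.

6


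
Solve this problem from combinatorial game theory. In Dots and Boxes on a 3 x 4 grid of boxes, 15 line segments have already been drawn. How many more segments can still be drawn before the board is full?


Grid: 3 x 4 boxes, i.e. 4 rows and 5 columns of dots.
Horizontal edges: (rows + 1) * cols = 4 * 4 = 16
Vertical edges: rows * (cols + 1) = 3 * 5 = 15
Total edges: 16 + 15 = 31
Edges drawn: 15
Remaining: 31 - 15 = 16

16
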